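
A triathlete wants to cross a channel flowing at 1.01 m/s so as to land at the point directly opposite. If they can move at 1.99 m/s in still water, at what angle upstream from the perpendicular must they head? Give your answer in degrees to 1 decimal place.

30.5°

To cancel the current, the upstream component of the triathlete's velocity must equal the flow: 1.99 sin θ = 1.01.
sin θ = 1.01 / 1.99 = 0.5075.
θ = arcsin(0.5075) = 30.500°.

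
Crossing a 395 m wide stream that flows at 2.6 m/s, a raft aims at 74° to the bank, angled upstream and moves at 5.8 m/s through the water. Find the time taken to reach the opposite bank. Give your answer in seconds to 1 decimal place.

The component of the raft's velocity perpendicular to the bank is 5.8 × sin 74° = 5.575 m/s.
The flow acts along the bank and has no component across it.
Time = 395 / 5.575 = 70.848 s.

70.8 s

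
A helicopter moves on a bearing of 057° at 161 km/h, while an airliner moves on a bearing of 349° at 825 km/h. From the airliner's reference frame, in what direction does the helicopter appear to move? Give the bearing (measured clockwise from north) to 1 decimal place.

158.0°

Taking east as x and north as y: helicopter velocity = (135.026, 87.687) km/h; airliner velocity = (-157.417, 809.842) km/h.
Velocity of helicopter relative to airliner = (135.026, 87.687) − (-157.417, 809.842) = (292.443, -722.156) km/h.
Bearing = atan2(292.44, -722.16) = 157.95° clockwise from north.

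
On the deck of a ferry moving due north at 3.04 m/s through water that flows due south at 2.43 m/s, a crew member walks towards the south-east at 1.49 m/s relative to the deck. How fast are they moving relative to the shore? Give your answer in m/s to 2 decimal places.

In east/north components (m/s): crew member relative to ferry = (1.054, -1.054); ferry relative to water = (0.000, 3.040); water relative to ground = (0.000, -2.430).
Sum = (1.054, -0.444) m/s.
Speed = |(1.054, -0.444)| = 1.143 m/s.

1.14 m/s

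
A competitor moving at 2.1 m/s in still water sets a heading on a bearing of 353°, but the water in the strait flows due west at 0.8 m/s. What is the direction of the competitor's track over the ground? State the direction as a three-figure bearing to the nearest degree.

Taking east as x and north as y: velocity relative to the water = (-0.256, 2.084) m/s; the water relative to ground = (-0.800, 0.000) m/s.
Velocity relative to ground = (-0.256, 2.084) + (-0.800, 0.000) = (-1.056, 2.084) m/s.
Bearing = atan2(-1.06, 2.08) = 333.13° clockwise from north.

333°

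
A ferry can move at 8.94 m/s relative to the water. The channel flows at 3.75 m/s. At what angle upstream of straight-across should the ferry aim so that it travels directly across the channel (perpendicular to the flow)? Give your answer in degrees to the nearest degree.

25°

To cancel the current, the upstream component of the ferry's velocity must equal the flow: 8.94 sin θ = 3.75.
sin θ = 3.75 / 8.94 = 0.4195.
θ = arcsin(0.4195) = 24.801°.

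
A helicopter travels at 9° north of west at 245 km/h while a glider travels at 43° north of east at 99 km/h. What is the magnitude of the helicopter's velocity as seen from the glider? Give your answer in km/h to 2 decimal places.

315.74 km/h

Taking east as x and north as y: helicopter velocity = (-241.984, 38.326) km/h; glider velocity = (72.404, 67.518) km/h.
Velocity of helicopter relative to glider = (-241.984, 38.326) − (72.404, 67.518) = (-314.388, -29.191) km/h.
Magnitude = |(-314.388, -29.191)| = 315.740 km/h.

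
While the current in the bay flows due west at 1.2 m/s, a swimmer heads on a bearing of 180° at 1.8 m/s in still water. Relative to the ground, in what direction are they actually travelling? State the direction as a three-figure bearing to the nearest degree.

Taking east as x and north as y: velocity relative to the water = (0.000, -1.800) m/s; the water relative to ground = (-1.200, 0.000) m/s.
Velocity relative to ground = (0.000, -1.800) + (-1.200, 0.000) = (-1.200, -1.800) m/s.
Bearing = atan2(-1.20, -1.80) = 213.69° clockwise from north.

214°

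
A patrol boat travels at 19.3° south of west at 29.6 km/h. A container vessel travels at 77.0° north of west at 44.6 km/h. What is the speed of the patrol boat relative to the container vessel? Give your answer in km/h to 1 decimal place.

Taking east as x and north as y: patrol boat velocity = (-27.937, -9.783) km/h; container vessel velocity = (-10.033, 43.457) km/h.
Velocity of patrol boat relative to container vessel = (-27.937, -9.783) − (-10.033, 43.457) = (-17.904, -53.240) km/h.
Magnitude = |(-17.904, -53.240)| = 56.170 km/h.

56.2 km/h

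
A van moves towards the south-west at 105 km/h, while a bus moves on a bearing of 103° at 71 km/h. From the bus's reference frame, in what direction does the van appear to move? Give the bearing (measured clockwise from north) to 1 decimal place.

Taking east as x and north as y: van velocity = (-74.246, -74.246) km/h; bus velocity = (69.180, -15.972) km/h.
Velocity of van relative to bus = (-74.246, -74.246) − (69.180, -15.972) = (-143.426, -58.275) km/h.
Bearing = atan2(-143.43, -58.27) = 247.89° clockwise from north.

247.9°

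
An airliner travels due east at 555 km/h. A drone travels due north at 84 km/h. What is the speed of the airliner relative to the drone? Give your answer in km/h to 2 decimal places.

561.32 km/h

Taking east as x and north as y: airliner velocity = (555.000, 0.000) km/h; drone velocity = (0.000, 84.000) km/h.
Velocity of airliner relative to drone = (555.000, 0.000) − (0.000, 84.000) = (555.000, -84.000) km/h.
Magnitude = |(555.000, -84.000)| = 561.321 km/h.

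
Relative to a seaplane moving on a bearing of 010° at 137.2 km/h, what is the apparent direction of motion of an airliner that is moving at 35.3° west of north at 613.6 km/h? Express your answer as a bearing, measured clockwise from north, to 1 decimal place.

314.0°

Taking east as x and north as y: airliner velocity = (-354.573, 500.782) km/h; seaplane velocity = (23.825, 135.116) km/h.
Velocity of airliner relative to seaplane = (-354.573, 500.782) − (23.825, 135.116) = (-378.398, 365.666) km/h.
Bearing = atan2(-378.40, 365.67) = 314.02° clockwise from north.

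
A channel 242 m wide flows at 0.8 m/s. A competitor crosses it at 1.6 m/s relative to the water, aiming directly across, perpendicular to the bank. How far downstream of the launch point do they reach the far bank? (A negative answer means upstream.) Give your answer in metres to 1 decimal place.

Perpendicular speed = 1.600 m/s; crossing time = 242 / 1.600 = 151.250 s.
Net downstream speed = 0.800 m/s.
Drift = 0.800 × 151.250 = 121.000 m (downstream).

121.0 m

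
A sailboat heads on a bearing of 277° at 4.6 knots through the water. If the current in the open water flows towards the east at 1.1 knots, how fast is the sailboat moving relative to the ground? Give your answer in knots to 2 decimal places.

3.51 knots

Taking east as x and north as y: velocity relative to the water = (-4.566, 0.561) knots; the water relative to ground = (1.100, 0.000) knots.
Velocity relative to ground = (-4.566, 0.561) + (1.100, 0.000) = (-3.466, 0.561) knots.
Speed = |(-3.466, 0.561)| = 3.511 knots.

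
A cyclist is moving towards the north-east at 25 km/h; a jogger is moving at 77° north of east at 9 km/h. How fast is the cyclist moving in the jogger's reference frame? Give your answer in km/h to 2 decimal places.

18.01 km/h

Taking east as x and north as y: cyclist velocity = (17.678, 17.678) km/h; jogger velocity = (2.025, 8.769) km/h.
Velocity of cyclist relative to jogger = (17.678, 17.678) − (2.025, 8.769) = (15.653, 8.908) km/h.
Magnitude = |(15.653, 8.908)| = 18.011 km/h.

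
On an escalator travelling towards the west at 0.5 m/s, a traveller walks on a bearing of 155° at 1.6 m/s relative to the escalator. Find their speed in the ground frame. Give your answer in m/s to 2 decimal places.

Taking east as x and north as y: escalator velocity = (-0.500, 0.000) m/s; traveller velocity relative to escalator = (0.676, -1.450) m/s.
Velocity relative to ground = (-0.500, 0.000) + (0.676, -1.450) = (0.176, -1.450) m/s.
Speed = |(0.176, -1.450)| = 1.461 m/s.

1.46 m/s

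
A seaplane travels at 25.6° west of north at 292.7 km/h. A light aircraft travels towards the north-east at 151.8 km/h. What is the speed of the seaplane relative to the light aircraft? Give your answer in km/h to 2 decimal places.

Taking east as x and north as y: seaplane velocity = (-126.471, 263.966) km/h; light aircraft velocity = (107.339, 107.339) km/h.
Velocity of seaplane relative to light aircraft = (-126.471, 263.966) − (107.339, 107.339) = (-233.810, 156.628) km/h.
Magnitude = |(-233.810, 156.628)| = 281.424 km/h.

281.42 km/h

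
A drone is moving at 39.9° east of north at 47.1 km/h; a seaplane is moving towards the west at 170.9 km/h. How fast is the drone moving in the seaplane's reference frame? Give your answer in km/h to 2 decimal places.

Taking east as x and north as y: drone velocity = (30.212, 36.133) km/h; seaplane velocity = (-170.900, 0.000) km/h.
Velocity of drone relative to seaplane = (30.212, 36.133) − (-170.900, 0.000) = (201.112, 36.133) km/h.
Magnitude = |(201.112, 36.133)| = 204.333 km/h.

204.33 km/h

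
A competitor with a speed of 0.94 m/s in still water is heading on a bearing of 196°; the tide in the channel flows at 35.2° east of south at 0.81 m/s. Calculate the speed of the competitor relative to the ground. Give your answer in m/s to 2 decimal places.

Taking east as x and north as y: velocity relative to the water = (-0.259, -0.904) m/s; the water relative to ground = (0.467, -0.662) m/s.
Velocity relative to ground = (-0.259, -0.904) + (0.467, -0.662) = (0.208, -1.565) m/s.
Speed = |(0.208, -1.565)| = 1.579 m/s.

1.58 m/s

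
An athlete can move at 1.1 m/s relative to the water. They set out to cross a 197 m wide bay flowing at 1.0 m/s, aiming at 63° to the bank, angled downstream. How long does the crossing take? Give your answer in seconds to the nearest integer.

201 s

The component of the athlete's velocity perpendicular to the bank is 1.1 × sin 63° = 0.980 m/s.
The flow acts along the bank and has no component across it.
Time = 197 / 0.980 = 200.998 s.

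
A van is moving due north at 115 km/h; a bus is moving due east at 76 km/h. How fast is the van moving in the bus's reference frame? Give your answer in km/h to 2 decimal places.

Taking east as x and north as y: van velocity = (0.000, 115.000) km/h; bus velocity = (76.000, 0.000) km/h.
Velocity of van relative to bus = (0.000, 115.000) − (76.000, 0.000) = (-76.000, 115.000) km/h.
Magnitude = |(-76.000, 115.000)| = 137.844 km/h.

137.84 km/h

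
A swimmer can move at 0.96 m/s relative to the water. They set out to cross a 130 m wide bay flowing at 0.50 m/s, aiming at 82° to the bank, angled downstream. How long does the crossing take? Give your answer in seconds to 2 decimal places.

The component of the swimmer's velocity perpendicular to the bank is 0.96 × sin 82° = 0.951 m/s.
The current is parallel to the bank, so it does not affect the crossing time.
Time = 130 / 0.951 = 136.747 s.

136.75 s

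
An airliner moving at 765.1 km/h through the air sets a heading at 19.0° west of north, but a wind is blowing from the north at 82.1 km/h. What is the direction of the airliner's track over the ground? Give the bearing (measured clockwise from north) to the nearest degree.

Taking east as x and north as y: velocity relative to the air = (-249.092, 723.416) km/h; the air relative to ground = (0.000, -82.100) km/h.
Velocity relative to ground = (-249.092, 723.416) + (0.000, -82.100) = (-249.092, 641.316) km/h.
Bearing = atan2(-249.09, 641.32) = 338.77° clockwise from north.

339°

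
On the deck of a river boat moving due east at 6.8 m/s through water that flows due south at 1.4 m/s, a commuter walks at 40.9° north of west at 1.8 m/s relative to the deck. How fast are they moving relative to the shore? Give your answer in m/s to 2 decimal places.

5.44 m/s

In east/north components (m/s): commuter relative to river boat = (-1.361, 1.179); river boat relative to water = (6.800, 0.000); water relative to ground = (0.000, -1.400).
Sum = (5.439, -0.221) m/s.
Speed = |(5.439, -0.221)| = 5.444 m/s.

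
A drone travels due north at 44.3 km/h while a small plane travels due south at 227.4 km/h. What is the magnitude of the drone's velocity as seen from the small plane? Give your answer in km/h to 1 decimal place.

Taking east as x and north as y: drone velocity = (0.000, 44.300) km/h; small plane velocity = (0.000, -227.400) km/h.
Velocity of drone relative to small plane = (0.000, 44.300) − (0.000, -227.400) = (0.000, 271.700) km/h.
Magnitude = |(0.000, 271.700)| = 271.700 km/h.

271.7 km/h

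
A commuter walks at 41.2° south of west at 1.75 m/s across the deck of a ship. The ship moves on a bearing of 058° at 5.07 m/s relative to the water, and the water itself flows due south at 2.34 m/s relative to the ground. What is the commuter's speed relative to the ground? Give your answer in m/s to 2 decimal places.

In east/north components (m/s): commuter relative to ship = (-1.317, -1.153); ship relative to water = (4.300, 2.687); water relative to ground = (0.000, -2.340).
Sum = (2.983, -0.806) m/s.
Speed = |(2.983, -0.806)| = 3.090 m/s.

3.09 m/s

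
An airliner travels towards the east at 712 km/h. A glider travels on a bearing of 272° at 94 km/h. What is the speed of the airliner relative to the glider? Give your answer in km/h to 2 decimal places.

Taking east as x and north as y: airliner velocity = (712.000, 0.000) km/h; glider velocity = (-93.943, 3.281) km/h.
Velocity of airliner relative to glider = (712.000, 0.000) − (-93.943, 3.281) = (805.943, -3.281) km/h.
Magnitude = |(805.943, -3.281)| = 805.949 km/h.

805.95 km/h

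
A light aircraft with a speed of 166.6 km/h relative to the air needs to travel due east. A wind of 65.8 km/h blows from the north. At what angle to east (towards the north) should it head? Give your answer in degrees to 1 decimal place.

23.3°

The wind pushes perpendicular to the desired track; the heading must have a component into the wind equal to 65.8 km/h: 166.6 sin θ = 65.8.
sin θ = 0.3950, so θ = 23.263°.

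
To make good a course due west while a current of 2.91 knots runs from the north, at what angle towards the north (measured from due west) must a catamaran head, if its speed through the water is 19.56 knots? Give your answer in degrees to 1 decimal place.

The current pushes perpendicular to the desired track; the heading must have a component into the current equal to 2.91 knots: 19.56 sin θ = 2.91.
sin θ = 0.1488, so θ = 8.556°.

8.6°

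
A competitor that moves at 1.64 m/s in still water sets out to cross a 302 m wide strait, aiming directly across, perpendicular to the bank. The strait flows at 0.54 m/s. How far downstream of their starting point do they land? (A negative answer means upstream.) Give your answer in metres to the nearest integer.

Perpendicular speed = 1.640 m/s; crossing time = 302 / 1.640 = 184.146 s.
Net downstream speed = 0.540 m/s.
Drift = 0.540 × 184.146 = 99.439 m (downstream).

99 m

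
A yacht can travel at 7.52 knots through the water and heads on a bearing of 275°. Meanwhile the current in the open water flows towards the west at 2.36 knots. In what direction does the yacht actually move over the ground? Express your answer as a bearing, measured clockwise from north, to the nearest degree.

Taking east as x and north as y: velocity relative to the water = (-7.491, 0.655) knots; the water relative to ground = (-2.360, 0.000) knots.
Velocity relative to ground = (-7.491, 0.655) + (-2.360, 0.000) = (-9.851, 0.655) knots.
Bearing = atan2(-9.85, 0.66) = 273.81° clockwise from north.

274°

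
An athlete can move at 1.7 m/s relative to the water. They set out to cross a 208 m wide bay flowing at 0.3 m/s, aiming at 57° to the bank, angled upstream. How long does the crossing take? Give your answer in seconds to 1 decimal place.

145.9 s

The component of the athlete's velocity perpendicular to the bank is 1.7 × sin 57° = 1.426 m/s.
The current is parallel to the bank, so it does not affect the crossing time.
Time = 208 / 1.426 = 145.889 s.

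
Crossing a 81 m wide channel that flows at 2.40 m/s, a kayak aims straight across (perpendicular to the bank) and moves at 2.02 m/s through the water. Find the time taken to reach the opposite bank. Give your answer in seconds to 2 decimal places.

40.10 s

The component of the kayak's velocity perpendicular to the bank is 2.02 m/s.
Only the cross-stream component determines the crossing time; the current contributes nothing perpendicular to the bank.
Time = 81 / 2.020 = 40.099 s.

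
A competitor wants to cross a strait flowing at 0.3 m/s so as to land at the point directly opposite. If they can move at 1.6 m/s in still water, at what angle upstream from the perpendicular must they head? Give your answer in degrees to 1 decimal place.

10.8°

To cancel the current, the upstream component of the competitor's velocity must equal the flow: 1.6 sin θ = 0.3.
sin θ = 0.3 / 1.6 = 0.1875.
θ = arcsin(0.1875) = 10.807°.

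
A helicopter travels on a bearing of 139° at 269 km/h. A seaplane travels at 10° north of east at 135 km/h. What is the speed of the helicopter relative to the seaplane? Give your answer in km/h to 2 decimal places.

Taking east as x and north as y: helicopter velocity = (176.480, -203.017) km/h; seaplane velocity = (132.949, 23.443) km/h.
Velocity of helicopter relative to seaplane = (176.480, -203.017) − (132.949, 23.443) = (43.531, -226.459) km/h.
Magnitude = |(43.531, -226.459)| = 230.605 km/h.

230.61 km/h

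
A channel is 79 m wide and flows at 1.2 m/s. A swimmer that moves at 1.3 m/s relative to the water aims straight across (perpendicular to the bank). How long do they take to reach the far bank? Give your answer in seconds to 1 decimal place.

60.8 s

The component of the swimmer's velocity perpendicular to the bank is 1.3 m/s.
The flow acts along the bank and has no component across it.
Time = 79 / 1.300 = 60.769 s.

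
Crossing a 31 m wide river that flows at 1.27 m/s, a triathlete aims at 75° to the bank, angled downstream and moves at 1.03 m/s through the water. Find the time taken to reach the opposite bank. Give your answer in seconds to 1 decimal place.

The component of the triathlete's velocity perpendicular to the bank is 1.03 × sin 75° = 0.995 m/s.
The current is parallel to the bank, so it does not affect the crossing time.
Time = 31 / 0.995 = 31.159 s.

31.2 s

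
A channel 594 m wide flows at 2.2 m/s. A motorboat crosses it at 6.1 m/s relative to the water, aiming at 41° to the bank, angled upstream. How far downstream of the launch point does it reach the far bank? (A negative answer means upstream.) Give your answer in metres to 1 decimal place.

Perpendicular speed = 4.002 m/s; crossing time = 594 / 4.002 = 148.427 s.
Net downstream speed = -2.404 m/s.
Drift = -2.404 × 148.427 = -356.779 m (upstream).

-356.8 m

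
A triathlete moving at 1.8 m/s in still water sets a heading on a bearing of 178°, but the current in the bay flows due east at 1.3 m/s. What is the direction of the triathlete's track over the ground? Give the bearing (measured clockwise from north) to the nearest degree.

143°

Taking east as x and north as y: velocity relative to the water = (0.063, -1.799) m/s; the water relative to ground = (1.300, 0.000) m/s.
Velocity relative to ground = (0.063, -1.799) + (1.300, 0.000) = (1.363, -1.799) m/s.
Bearing = atan2(1.36, -1.80) = 142.85° clockwise from north.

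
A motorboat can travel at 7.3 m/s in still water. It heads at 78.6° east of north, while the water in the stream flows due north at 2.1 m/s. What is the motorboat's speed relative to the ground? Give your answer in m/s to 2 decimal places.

Taking east as x and north as y: velocity relative to the water = (7.156, 1.443) m/s; the water relative to ground = (0.000, 2.100) m/s.
Velocity relative to ground = (7.156, 1.443) + (0.000, 2.100) = (7.156, 3.543) m/s.
Speed = |(7.156, 3.543)| = 7.985 m/s.

7.98 m/s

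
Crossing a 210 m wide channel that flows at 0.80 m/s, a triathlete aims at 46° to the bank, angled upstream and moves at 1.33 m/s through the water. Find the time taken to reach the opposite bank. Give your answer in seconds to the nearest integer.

The component of the triathlete's velocity perpendicular to the bank is 1.33 × sin 46° = 0.957 m/s.
Only the cross-stream component determines the crossing time; the current contributes nothing perpendicular to the bank.
Time = 210 / 0.957 = 219.500 s.

219 s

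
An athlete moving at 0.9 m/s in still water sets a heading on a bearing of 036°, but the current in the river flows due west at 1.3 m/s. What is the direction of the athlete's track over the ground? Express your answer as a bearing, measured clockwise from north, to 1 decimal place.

Taking east as x and north as y: velocity relative to the water = (0.529, 0.728) m/s; the water relative to ground = (-1.300, 0.000) m/s.
Velocity relative to ground = (0.529, 0.728) + (-1.300, 0.000) = (-0.771, 0.728) m/s.
Bearing = atan2(-0.77, 0.73) = 313.36° clockwise from north.

313.4°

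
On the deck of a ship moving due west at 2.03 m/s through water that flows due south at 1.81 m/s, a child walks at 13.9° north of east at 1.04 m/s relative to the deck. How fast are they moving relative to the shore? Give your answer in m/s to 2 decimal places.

In east/north components (m/s): child relative to ship = (1.010, 0.250); ship relative to water = (-2.030, 0.000); water relative to ground = (0.000, -1.810).
Sum = (-1.020, -1.560) m/s.
Speed = |(-1.020, -1.560)| = 1.864 m/s.

1.86 m/s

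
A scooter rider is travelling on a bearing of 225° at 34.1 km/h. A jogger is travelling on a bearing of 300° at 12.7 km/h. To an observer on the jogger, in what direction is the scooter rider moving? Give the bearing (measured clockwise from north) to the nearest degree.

Taking east as x and north as y: scooter rider velocity = (-24.112, -24.112) km/h; jogger velocity = (-10.999, 6.350) km/h.
Velocity of scooter rider relative to jogger = (-24.112, -24.112) − (-10.999, 6.350) = (-13.114, -30.462) km/h.
Bearing = atan2(-13.11, -30.46) = 203.29° clockwise from north.

203°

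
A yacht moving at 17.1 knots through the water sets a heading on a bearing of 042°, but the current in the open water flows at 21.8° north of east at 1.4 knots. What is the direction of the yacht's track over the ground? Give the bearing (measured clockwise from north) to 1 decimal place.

Taking east as x and north as y: velocity relative to the water = (11.442, 12.708) knots; the water relative to ground = (1.300, 0.520) knots.
Velocity relative to ground = (11.442, 12.708) + (1.300, 0.520) = (12.742, 13.228) knots.
Bearing = atan2(12.74, 13.23) = 43.93° clockwise from north.

043.9°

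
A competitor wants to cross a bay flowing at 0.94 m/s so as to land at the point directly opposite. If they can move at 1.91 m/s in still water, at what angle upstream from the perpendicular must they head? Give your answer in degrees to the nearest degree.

To cancel the current, the upstream component of the competitor's velocity must equal the flow: 1.91 sin θ = 0.94.
sin θ = 0.94 / 1.91 = 0.4921.
θ = arcsin(0.4921) = 29.482°.

29°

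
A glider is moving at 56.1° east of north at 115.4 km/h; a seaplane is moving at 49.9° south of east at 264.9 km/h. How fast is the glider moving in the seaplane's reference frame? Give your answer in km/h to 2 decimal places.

277.28 km/h

Taking east as x and north as y: glider velocity = (95.783, 64.364) km/h; seaplane velocity = (170.628, -202.628) km/h.
Velocity of glider relative to seaplane = (95.783, 64.364) − (170.628, -202.628) = (-74.845, 266.991) km/h.
Magnitude = |(-74.845, 266.991)| = 277.284 km/h.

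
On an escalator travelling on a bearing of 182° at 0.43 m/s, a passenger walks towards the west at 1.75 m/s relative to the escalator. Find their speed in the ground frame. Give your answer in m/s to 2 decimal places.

Taking east as x and north as y: escalator velocity = (-0.015, -0.430) m/s; passenger velocity relative to escalator = (-1.750, 0.000) m/s.
Velocity relative to ground = (-0.015, -0.430) + (-1.750, 0.000) = (-1.765, -0.430) m/s.
Speed = |(-1.765, -0.430)| = 1.817 m/s.

1.82 m/s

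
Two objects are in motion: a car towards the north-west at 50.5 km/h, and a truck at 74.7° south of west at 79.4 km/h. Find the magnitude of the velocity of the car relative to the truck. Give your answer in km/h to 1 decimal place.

Taking east as x and north as y: car velocity = (-35.709, 35.709) km/h; truck velocity = (-20.952, -76.586) km/h.
Velocity of car relative to truck = (-35.709, 35.709) − (-20.952, -76.586) = (-14.757, 112.295) km/h.
Magnitude = |(-14.757, 112.295)| = 113.260 km/h.

113.3 km/h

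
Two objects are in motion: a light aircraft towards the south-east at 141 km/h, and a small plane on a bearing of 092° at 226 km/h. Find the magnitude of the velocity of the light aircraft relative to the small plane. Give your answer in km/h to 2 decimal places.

Taking east as x and north as y: light aircraft velocity = (99.702, -99.702) km/h; small plane velocity = (225.862, -7.887) km/h.
Velocity of light aircraft relative to small plane = (99.702, -99.702) − (225.862, -7.887) = (-126.160, -91.815) km/h.
Magnitude = |(-126.160, -91.815)| = 156.033 km/h.

156.03 km/h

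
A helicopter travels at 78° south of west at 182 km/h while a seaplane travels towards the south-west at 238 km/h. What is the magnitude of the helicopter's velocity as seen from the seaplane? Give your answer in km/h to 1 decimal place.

Taking east as x and north as y: helicopter velocity = (-37.840, -178.023) km/h; seaplane velocity = (-168.291, -168.291) km/h.
Velocity of helicopter relative to seaplane = (-37.840, -178.023) − (-168.291, -168.291) = (130.451, -9.731) km/h.
Magnitude = |(130.451, -9.731)| = 130.814 km/h.

130.8 km/h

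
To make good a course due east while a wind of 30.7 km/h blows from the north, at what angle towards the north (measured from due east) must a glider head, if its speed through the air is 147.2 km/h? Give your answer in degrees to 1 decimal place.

12.0°

The wind pushes perpendicular to the desired track; the heading must have a component into the wind equal to 30.7 km/h: 147.2 sin θ = 30.7.
sin θ = 0.2086, so θ = 12.038°.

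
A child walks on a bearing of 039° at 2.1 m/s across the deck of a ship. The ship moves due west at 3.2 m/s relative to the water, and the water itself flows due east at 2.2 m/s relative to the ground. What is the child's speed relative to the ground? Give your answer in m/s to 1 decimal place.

In east/north components (m/s): child relative to ship = (1.322, 1.632); ship relative to water = (-3.200, 0.000); water relative to ground = (2.200, 0.000).
Sum = (0.322, 1.632) m/s.
Speed = |(0.322, 1.632)| = 1.663 m/s.

1.7 m/s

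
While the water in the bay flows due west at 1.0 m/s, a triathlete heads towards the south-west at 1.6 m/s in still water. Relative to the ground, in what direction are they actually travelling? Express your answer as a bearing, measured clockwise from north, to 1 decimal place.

Taking east as x and north as y: velocity relative to the water = (-1.131, -1.131) m/s; the water relative to ground = (-1.000, 0.000) m/s.
Velocity relative to ground = (-1.131, -1.131) + (-1.000, 0.000) = (-2.131, -1.131) m/s.
Bearing = atan2(-2.13, -1.13) = 242.04° clockwise from north.

242.0°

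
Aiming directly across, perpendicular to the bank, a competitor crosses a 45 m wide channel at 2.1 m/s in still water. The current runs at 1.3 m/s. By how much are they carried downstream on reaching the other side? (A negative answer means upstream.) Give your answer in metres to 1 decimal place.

27.9 m

Perpendicular speed = 2.100 m/s; crossing time = 45 / 2.100 = 21.429 s.
Net downstream speed = 1.300 m/s.
Drift = 1.300 × 21.429 = 27.857 m (downstream).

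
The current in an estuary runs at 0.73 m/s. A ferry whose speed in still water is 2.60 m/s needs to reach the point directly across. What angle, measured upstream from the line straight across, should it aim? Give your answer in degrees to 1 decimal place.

To cancel the current, the upstream component of the ferry's velocity must equal the flow: 2.60 sin θ = 0.73.
sin θ = 0.73 / 2.60 = 0.2808.
θ = arcsin(0.2808) = 16.306°.

16.3°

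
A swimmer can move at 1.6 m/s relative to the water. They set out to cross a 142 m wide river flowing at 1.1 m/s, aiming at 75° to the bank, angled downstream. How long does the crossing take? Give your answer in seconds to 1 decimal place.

91.9 s

The component of the swimmer's velocity perpendicular to the bank is 1.6 × sin 75° = 1.545 m/s.
The current is parallel to the bank, so it does not affect the crossing time.
Time = 142 / 1.545 = 91.881 s.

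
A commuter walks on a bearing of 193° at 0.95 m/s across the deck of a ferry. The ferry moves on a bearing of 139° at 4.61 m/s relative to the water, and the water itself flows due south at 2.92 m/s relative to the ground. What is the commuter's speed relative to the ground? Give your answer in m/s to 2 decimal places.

7.85 m/s

In east/north components (m/s): commuter relative to ferry = (-0.214, -0.926); ferry relative to water = (3.024, -3.479); water relative to ground = (0.000, -2.920).
Sum = (2.811, -7.325) m/s.
Speed = |(2.811, -7.325)| = 7.846 m/s.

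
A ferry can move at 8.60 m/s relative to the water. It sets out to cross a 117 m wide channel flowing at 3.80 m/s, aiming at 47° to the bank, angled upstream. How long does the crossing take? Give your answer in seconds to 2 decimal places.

The component of the ferry's velocity perpendicular to the bank is 8.60 × sin 47° = 6.290 m/s.
Only the cross-stream component determines the crossing time; the current contributes nothing perpendicular to the bank.
Time = 117 / 6.290 = 18.602 s.

18.60 s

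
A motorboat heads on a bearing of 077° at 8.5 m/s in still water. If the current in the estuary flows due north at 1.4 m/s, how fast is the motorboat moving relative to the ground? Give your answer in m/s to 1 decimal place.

Taking east as x and north as y: velocity relative to the water = (8.282, 1.912) m/s; the water relative to ground = (0.000, 1.400) m/s.
Velocity relative to ground = (8.282, 1.912) + (0.000, 1.400) = (8.282, 3.312) m/s.
Speed = |(8.282, 3.312)| = 8.920 m/s.

8.9 m/s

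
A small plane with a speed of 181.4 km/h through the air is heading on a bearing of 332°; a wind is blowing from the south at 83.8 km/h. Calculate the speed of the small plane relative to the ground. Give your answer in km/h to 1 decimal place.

258.4 km/h

Taking east as x and north as y: velocity relative to the air = (-85.162, 160.167) km/h; the air relative to ground = (0.000, 83.800) km/h.
Velocity relative to ground = (-85.162, 160.167) + (0.000, 83.800) = (-85.162, 243.967) km/h.
Speed = |(-85.162, 243.967)| = 258.403 km/h.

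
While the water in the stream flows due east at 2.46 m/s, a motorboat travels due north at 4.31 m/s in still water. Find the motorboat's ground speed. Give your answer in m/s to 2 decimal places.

Taking east as x and north as y: velocity relative to the water = (0.000, 4.310) m/s; the water relative to ground = (2.460, 0.000) m/s.
Velocity relative to ground = (0.000, 4.310) + (2.460, 0.000) = (2.460, 4.310) m/s.
Speed = |(2.460, 4.310)| = 4.963 m/s.

4.96 m/s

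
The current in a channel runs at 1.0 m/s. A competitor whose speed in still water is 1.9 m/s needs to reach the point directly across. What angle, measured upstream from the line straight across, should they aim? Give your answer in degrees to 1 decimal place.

31.8°

To cancel the current, the upstream component of the competitor's velocity must equal the flow: 1.9 sin θ = 1.0.
sin θ = 1.0 / 1.9 = 0.5263.
θ = arcsin(0.5263) = 31.757°.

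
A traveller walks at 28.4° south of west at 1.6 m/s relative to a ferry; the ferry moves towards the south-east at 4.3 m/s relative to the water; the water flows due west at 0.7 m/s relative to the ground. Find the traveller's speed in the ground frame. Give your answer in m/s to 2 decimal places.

3.91 m/s

In east/north components (m/s): traveller relative to ferry = (-1.407, -0.761); ferry relative to water = (3.041, -3.041); water relative to ground = (-0.700, 0.000).
Sum = (0.933, -3.802) m/s.
Speed = |(0.933, -3.802)| = 3.914 m/s.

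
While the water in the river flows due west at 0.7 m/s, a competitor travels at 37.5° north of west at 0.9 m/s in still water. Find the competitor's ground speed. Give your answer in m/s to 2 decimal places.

Taking east as x and north as y: velocity relative to the water = (-0.714, 0.548) m/s; the water relative to ground = (-0.700, 0.000) m/s.
Velocity relative to ground = (-0.714, 0.548) + (-0.700, 0.000) = (-1.414, 0.548) m/s.
Speed = |(-1.414, 0.548)| = 1.516 m/s.

1.52 m/s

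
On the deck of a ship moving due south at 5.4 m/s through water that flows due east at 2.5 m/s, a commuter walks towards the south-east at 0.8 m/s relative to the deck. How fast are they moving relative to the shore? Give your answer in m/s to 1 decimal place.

In east/north components (m/s): commuter relative to ship = (0.566, -0.566); ship relative to water = (0.000, -5.400); water relative to ground = (2.500, 0.000).
Sum = (3.066, -5.966) m/s.
Speed = |(3.066, -5.966)| = 6.707 m/s.

6.7 m/s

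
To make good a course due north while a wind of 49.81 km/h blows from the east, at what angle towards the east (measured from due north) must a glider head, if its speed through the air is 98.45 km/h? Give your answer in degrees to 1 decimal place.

The wind pushes perpendicular to the desired track; the heading must have a component into the wind equal to 49.81 km/h: 98.45 sin θ = 49.81.
sin θ = 0.5059, so θ = 30.394°.

30.4°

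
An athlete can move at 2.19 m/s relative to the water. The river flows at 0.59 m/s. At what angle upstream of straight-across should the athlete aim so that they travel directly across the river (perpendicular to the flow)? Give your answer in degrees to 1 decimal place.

15.6°

To cancel the current, the upstream component of the athlete's velocity must equal the flow: 2.19 sin θ = 0.59.
sin θ = 0.59 / 2.19 = 0.2694.
θ = arcsin(0.2694) = 15.629°.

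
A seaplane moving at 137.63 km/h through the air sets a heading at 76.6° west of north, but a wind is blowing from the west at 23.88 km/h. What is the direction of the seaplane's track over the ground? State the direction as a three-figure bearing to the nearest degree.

286°

Taking east as x and north as y: velocity relative to the air = (-133.883, 31.895) km/h; the air relative to ground = (23.880, 0.000) km/h.
Velocity relative to ground = (-133.883, 31.895) + (23.880, 0.000) = (-110.003, 31.895) km/h.
Bearing = atan2(-110.00, 31.90) = 286.17° clockwise from north.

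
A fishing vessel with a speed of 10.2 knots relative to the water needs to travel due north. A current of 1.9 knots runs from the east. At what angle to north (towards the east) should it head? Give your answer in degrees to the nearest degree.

The current pushes perpendicular to the desired track; the heading must have a component into the current equal to 1.9 knots: 10.2 sin θ = 1.9.
sin θ = 0.1863, so θ = 10.735°.

11°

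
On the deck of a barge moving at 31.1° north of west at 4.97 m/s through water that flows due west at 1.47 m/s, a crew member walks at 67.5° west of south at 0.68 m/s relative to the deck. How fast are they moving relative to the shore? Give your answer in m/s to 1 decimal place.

In east/north components (m/s): crew member relative to barge = (-0.628, -0.260); barge relative to water = (-4.256, 2.567); water relative to ground = (-1.470, 0.000).
Sum = (-6.354, 2.307) m/s.
Speed = |(-6.354, 2.307)| = 6.760 m/s.

6.8 m/s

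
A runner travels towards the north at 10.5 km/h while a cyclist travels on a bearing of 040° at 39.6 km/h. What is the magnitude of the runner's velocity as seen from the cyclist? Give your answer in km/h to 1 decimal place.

32.3 km/h

Taking east as x and north as y: runner velocity = (0.000, 10.500) km/h; cyclist velocity = (25.454, 30.335) km/h.
Velocity of runner relative to cyclist = (0.000, 10.500) − (25.454, 30.335) = (-25.454, -19.835) km/h.
Magnitude = |(-25.454, -19.835)| = 32.270 km/h.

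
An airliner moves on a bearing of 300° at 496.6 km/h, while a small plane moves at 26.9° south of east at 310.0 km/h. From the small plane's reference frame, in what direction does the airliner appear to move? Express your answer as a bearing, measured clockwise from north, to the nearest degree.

299°

Taking east as x and north as y: airliner velocity = (-430.068, 248.300) km/h; small plane velocity = (276.457, -140.255) km/h.
Velocity of airliner relative to small plane = (-430.068, 248.300) − (276.457, -140.255) = (-706.525, 388.555) km/h.
Bearing = atan2(-706.53, 388.55) = 298.81° clockwise from north.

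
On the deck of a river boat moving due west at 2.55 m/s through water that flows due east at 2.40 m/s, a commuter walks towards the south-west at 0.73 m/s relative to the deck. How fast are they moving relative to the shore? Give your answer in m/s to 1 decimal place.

0.8 m/s

In east/north components (m/s): commuter relative to river boat = (-0.516, -0.516); river boat relative to water = (-2.550, 0.000); water relative to ground = (2.400, 0.000).
Sum = (-0.666, -0.516) m/s.
Speed = |(-0.666, -0.516)| = 0.843 m/s.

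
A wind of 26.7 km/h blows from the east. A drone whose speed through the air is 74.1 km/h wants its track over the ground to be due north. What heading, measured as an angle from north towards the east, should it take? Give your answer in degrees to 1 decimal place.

21.1°

The wind pushes perpendicular to the desired track; the heading must have a component into the wind equal to 26.7 km/h: 74.1 sin θ = 26.7.
sin θ = 0.3603, so θ = 21.120°.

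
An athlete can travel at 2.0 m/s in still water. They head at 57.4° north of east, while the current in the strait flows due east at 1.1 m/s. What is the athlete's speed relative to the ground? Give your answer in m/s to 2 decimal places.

2.75 m/s

Taking east as x and north as y: velocity relative to the water = (1.078, 1.685) m/s; the water relative to ground = (1.100, 0.000) m/s.
Velocity relative to ground = (1.078, 1.685) + (1.100, 0.000) = (2.178, 1.685) m/s.
Speed = |(2.178, 1.685)| = 2.753 m/s.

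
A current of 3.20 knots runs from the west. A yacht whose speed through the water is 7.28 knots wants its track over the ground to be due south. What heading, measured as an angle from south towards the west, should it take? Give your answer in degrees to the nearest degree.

The current pushes perpendicular to the desired track; the heading must have a component into the current equal to 3.20 knots: 7.28 sin θ = 3.20.
sin θ = 0.4396, so θ = 26.076°.

26°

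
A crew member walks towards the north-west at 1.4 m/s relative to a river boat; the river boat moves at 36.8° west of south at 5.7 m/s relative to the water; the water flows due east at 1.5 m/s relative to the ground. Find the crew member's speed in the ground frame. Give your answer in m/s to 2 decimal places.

4.61 m/s

In east/north components (m/s): crew member relative to river boat = (-0.990, 0.990); river boat relative to water = (-3.414, -4.564); water relative to ground = (1.500, 0.000).
Sum = (-2.904, -3.574) m/s.
Speed = |(-2.904, -3.574)| = 4.605 m/s.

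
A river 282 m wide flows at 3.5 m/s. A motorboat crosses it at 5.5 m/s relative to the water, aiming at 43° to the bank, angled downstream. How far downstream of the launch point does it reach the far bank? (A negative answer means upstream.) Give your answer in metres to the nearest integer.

566 m

Perpendicular speed = 3.751 m/s; crossing time = 282 / 3.751 = 75.180 s.
Net downstream speed = 7.522 m/s.
Drift = 7.522 × 75.180 = 565.538 m (downstream).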